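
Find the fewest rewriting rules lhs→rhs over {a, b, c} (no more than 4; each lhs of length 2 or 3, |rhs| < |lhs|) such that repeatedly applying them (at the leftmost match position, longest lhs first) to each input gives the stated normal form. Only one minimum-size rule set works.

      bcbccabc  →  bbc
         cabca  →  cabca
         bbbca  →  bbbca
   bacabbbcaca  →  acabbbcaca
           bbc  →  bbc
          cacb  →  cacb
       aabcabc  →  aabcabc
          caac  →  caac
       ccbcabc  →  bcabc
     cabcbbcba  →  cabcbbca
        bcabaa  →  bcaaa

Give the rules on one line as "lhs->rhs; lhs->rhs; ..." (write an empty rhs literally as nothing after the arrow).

  | bcbccabc => bcbabc => bccbc => bbc
  | cabca
  | bbbca
  | bacabbbcaca => acabbbcaca

ba->a; bab->cb; cc->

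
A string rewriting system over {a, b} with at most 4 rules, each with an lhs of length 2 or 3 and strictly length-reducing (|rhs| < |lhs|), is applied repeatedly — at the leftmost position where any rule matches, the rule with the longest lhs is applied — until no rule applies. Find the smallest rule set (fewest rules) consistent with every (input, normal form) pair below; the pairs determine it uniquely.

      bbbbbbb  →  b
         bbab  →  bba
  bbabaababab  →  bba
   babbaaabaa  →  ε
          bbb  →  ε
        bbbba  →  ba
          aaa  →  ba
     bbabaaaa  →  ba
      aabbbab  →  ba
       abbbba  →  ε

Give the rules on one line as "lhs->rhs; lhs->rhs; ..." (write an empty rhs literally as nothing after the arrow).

  | bbbbbbb => bbbb => b
  | bbab => bba
  | bbabaababab => bbaaababab => bbbababab => ababab => aabab => bbab => bba
  | babbaaabaa => bbaaaabaa => bbbaabaa => aabaa => bbaa => bbb => ε

aa->b; ab->a; abb->ba; bbb->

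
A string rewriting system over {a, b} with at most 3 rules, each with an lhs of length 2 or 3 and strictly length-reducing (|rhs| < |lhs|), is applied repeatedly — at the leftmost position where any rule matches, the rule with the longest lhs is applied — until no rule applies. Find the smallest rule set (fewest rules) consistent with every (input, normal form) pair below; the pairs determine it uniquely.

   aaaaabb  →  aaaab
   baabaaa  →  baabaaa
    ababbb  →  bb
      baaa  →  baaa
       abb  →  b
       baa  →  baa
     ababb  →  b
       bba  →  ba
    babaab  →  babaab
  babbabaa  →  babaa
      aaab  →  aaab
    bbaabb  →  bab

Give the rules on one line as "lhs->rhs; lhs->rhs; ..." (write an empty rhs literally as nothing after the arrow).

  | aaaaabb => aaaab
  | baabaaa
  | ababbb => abbb => bb
  | baaa

abb->b; bba->ba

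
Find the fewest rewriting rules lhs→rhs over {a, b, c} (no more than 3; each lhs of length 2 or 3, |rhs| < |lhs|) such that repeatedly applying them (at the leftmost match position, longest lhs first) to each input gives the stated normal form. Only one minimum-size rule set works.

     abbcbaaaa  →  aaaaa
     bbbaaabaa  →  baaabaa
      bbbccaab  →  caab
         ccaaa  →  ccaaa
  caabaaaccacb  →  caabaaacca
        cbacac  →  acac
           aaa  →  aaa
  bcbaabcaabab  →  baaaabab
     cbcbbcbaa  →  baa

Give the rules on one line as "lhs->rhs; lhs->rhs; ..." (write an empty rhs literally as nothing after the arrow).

  | abbcbaaaa => acbaaaa => aaaaa
  | bbbaaabaa => baaabaa
  | bbbccaab => bccaab => caab
  | ccaaa

bb->; bc->; cb->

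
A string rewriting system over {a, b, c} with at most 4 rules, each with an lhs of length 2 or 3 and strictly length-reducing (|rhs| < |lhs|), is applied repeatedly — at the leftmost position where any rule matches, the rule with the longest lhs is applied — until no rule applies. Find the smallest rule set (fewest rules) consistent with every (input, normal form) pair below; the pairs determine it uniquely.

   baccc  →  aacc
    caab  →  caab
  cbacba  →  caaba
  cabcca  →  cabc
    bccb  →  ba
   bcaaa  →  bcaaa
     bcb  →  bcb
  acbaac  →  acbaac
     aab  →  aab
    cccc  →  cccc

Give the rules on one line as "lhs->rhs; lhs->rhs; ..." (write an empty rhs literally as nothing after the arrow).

bac->aa; cca->c; ccb->a

  | baccc => aacc
  | caab
  | cbacba => caaba
  | cabcca => cabc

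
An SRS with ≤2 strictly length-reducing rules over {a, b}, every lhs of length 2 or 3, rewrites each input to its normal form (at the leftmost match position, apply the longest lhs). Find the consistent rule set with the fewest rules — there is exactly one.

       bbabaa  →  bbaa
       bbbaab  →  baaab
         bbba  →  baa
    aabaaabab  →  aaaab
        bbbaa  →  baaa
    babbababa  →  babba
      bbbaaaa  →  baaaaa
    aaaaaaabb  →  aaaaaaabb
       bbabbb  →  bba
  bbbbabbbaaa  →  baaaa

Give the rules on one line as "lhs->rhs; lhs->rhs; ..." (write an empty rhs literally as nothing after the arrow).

  | bbabaa => bbaa
  | bbbaab => baaab
  | bbba => baa
  | aabaaabab => aaaabab => aaaab

aba->a; bbb->ba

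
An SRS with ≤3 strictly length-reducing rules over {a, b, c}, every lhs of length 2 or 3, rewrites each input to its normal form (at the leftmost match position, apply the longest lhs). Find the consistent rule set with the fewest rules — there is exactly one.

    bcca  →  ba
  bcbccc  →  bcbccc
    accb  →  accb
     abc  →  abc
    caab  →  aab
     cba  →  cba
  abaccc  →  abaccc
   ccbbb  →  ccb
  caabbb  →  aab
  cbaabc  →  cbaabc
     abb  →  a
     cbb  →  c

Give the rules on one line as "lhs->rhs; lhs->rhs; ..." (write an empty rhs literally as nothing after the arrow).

bb->; ca->a

  | bcca => bca => ba
  | bcbccc
  | accb
  | abc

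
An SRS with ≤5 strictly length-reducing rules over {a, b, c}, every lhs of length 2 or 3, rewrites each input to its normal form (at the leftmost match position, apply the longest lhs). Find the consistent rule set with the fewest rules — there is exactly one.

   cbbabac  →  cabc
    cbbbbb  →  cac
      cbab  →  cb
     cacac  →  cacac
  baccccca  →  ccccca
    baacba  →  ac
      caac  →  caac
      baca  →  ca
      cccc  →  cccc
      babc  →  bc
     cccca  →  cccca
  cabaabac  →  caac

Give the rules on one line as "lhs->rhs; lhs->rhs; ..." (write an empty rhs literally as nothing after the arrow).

  | cbbabac => cabac => cabc
  | cbbbbb => cacbb => cac
  | cbab => cb
  | cacac

aba->ab; ba->; bb->; bbb->ac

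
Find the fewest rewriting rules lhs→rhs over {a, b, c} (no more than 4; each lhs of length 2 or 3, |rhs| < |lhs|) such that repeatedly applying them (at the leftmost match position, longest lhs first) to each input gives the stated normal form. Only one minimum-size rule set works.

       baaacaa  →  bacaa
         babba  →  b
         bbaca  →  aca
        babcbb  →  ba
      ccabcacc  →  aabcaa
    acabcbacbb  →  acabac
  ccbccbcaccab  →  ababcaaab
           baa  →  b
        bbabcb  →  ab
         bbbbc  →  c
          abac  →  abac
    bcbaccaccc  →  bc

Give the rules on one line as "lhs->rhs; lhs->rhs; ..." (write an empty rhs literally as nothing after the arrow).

  | baaacaa => bacaa
  | babba => baa => b
  | bbaca => aca
  | babcbb => babb => ba

baa->b; bb->; bcb->b; cc->a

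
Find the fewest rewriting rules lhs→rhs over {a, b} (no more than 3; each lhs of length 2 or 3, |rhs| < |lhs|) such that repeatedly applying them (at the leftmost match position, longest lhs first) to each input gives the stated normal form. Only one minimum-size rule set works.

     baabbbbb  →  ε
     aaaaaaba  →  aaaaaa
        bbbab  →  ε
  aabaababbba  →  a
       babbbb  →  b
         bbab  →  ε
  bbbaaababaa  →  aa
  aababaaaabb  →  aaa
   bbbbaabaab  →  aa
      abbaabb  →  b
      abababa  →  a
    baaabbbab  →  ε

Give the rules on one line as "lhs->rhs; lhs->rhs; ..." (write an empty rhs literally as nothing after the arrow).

ab->; ba->b; bb->

  | baabbbbb => babbbbb => bbbbbb => bbbb => bb => ε
  | aaaaaaba => aaaaaa
  | bbbab => bab => bb => ε
  | aabaababbba => aaababbba => aaabbba => aabba => aba => a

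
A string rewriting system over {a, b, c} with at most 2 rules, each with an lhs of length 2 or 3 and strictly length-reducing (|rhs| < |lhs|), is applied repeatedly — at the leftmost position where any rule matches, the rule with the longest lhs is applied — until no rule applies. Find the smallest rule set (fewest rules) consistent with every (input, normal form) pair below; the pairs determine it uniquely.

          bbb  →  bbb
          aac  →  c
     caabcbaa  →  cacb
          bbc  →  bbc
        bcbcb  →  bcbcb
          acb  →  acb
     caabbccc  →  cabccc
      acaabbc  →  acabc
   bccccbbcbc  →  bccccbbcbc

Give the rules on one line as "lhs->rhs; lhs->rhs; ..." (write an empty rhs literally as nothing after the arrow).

  | bbb
  | aac => c
  | caabcbaa => cacbaa => cacb
  | bbc

aa->; aab->a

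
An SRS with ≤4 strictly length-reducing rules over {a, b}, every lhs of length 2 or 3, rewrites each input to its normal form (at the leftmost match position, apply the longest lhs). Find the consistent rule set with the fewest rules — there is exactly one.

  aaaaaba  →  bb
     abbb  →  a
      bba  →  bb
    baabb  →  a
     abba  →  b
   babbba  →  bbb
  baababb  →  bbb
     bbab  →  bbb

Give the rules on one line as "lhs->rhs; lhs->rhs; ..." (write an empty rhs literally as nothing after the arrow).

  | aaaaaba => baaaba => aaba => bba => bb
  | abbb => abb => ab => a
  | bba => bb
  | baabb => abb => ab => a

aa->b; ab->a; ba->; bba->bb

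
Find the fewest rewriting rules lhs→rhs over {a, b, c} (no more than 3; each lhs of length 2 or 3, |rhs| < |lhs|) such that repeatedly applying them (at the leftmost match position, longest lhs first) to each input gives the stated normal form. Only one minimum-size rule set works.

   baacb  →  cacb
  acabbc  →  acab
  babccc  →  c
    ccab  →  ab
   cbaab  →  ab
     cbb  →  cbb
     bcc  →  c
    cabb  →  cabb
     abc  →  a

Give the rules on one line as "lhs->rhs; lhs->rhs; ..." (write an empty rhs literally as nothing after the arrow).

ba->c; bc->; cc->

  | baacb => cacb
  | acabbc => acab
  | babccc => cbccc => ccc => c
  | ccab => ab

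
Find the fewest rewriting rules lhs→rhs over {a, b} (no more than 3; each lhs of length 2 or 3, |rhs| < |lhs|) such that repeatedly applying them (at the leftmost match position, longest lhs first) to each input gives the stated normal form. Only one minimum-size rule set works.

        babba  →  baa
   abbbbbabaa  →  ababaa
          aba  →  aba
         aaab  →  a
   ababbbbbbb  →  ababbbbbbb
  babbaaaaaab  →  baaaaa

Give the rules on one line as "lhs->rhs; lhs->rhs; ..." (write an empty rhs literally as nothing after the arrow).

aab->; bba->a

  | babba => baa
  | abbbbbabaa => abbbabaa => ababaa
  | aba
  | aaab => a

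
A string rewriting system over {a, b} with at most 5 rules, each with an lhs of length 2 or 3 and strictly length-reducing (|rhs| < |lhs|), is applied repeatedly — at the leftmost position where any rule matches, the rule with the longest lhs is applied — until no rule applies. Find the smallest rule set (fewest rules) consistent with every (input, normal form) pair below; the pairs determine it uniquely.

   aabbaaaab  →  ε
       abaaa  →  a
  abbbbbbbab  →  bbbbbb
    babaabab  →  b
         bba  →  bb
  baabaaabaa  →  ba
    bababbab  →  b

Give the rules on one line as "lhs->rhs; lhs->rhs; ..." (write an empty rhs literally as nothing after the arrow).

aa->a; ab->; abb->; bba->bb

  | aabbaaaab => abbaaaab => aaaab => aaab => aab => ab => ε
  | abaaa => aaa => aa => a
  | abbbbbbbab => bbbbbab => bbbbbb
  | babaabab => baabab => babab => bab => b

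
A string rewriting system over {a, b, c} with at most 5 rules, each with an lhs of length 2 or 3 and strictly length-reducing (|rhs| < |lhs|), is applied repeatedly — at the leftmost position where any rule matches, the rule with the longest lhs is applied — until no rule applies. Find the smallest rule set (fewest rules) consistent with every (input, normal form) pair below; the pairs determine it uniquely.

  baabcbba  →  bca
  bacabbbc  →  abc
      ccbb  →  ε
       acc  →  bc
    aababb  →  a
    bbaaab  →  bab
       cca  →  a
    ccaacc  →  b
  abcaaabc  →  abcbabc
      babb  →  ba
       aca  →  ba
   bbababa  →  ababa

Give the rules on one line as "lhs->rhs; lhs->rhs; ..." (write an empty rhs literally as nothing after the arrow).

aa->b; ac->b; bb->; cc->

  | baabcbba => bbbcbba => bcbba => bca
  | bacabbbc => bbabbbc => abbbc => abc
  | ccbb => bb => ε
  | acc => bc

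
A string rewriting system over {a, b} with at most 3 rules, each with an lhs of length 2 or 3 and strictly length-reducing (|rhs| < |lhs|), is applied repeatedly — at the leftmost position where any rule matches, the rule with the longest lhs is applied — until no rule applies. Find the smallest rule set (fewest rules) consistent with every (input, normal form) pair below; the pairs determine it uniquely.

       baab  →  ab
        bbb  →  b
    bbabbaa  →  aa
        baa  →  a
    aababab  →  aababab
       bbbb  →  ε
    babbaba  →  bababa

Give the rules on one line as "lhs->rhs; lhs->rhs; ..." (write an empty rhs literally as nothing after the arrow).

  | baab => ab
  | bbb => b
  | bbabbaa => abbaa => abaa => aa
  | baa => a

abb->ab; baa->a; bb->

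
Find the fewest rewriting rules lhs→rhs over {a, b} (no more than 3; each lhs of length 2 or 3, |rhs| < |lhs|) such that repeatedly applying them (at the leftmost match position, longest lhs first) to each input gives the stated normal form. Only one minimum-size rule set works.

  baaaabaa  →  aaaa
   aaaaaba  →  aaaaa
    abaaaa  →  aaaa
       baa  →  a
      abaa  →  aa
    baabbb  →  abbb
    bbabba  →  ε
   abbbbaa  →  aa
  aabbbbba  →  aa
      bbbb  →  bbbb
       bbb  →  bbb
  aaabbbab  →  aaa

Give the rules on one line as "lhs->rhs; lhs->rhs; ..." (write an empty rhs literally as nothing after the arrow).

ba->; bab->; bba->ba

  | baaaabaa => aaabaa => aaaa
  | aaaaaba => aaaaa
  | abaaaa => aaaa
  | baa => a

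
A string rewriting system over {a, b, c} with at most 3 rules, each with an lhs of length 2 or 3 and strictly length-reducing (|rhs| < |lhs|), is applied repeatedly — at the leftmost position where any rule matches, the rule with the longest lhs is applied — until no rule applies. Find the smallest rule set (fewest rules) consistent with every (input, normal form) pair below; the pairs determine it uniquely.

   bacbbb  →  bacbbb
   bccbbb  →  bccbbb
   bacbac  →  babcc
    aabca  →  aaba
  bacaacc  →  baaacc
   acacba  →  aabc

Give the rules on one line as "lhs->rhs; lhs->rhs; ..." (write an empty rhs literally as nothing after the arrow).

ca->a; cba->bc

  | bacbbb
  | bccbbb
  | bacbac => babcc
  | aabca => aaba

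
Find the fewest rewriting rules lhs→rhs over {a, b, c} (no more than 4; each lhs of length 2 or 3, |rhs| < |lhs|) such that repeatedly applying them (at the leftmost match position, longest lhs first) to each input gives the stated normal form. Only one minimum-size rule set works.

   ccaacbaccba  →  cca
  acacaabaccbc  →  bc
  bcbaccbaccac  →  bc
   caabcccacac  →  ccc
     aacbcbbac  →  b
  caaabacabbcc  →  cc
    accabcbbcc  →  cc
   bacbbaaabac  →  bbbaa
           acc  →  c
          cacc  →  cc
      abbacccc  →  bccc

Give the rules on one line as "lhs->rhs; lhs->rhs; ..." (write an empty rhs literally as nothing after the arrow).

ab->; ac->; cb->

  | ccaacbaccba => ccabaccba => ccaccba => cccba => cca
  | acacaabaccbc => acaabaccbc => aabaccbc => aaccbc => acbc => bc
  | bcbaccbaccac => baccbaccac => bcbaccac => baccac => bcac => bc
  | caabcccacac => cacccacac => cccacac => cccac => ccc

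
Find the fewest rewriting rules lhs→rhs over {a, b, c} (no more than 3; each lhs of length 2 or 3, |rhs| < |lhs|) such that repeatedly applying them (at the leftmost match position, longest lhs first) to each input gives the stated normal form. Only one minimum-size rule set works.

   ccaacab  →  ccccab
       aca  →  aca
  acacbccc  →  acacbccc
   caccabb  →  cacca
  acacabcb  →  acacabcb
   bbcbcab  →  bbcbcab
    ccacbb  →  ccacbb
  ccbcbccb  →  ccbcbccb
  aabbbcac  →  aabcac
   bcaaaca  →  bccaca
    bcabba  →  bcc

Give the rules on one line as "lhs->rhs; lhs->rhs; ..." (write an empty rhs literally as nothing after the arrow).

  | ccaacab => ccccab
  | aca
  | acacbccc
  | caccabb => cacca

abb->a; caa->cc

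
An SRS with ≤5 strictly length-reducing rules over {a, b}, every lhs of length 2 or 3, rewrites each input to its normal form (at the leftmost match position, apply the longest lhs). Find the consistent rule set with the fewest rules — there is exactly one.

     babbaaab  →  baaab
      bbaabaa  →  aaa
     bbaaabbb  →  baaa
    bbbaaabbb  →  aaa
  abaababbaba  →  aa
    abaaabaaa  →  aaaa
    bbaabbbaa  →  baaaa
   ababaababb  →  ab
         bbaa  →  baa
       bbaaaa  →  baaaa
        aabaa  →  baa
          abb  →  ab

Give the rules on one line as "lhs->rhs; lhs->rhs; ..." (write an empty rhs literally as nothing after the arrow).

  | babbaaab => abaaab => baaab
  | bbaabaa => baabaa => babaa => aaa
  | bbaaabbb => baaabbb => baaa
  | bbbaaabbb => aaabbb => aaa

aba->ba; bab->a; bb->b; bbb->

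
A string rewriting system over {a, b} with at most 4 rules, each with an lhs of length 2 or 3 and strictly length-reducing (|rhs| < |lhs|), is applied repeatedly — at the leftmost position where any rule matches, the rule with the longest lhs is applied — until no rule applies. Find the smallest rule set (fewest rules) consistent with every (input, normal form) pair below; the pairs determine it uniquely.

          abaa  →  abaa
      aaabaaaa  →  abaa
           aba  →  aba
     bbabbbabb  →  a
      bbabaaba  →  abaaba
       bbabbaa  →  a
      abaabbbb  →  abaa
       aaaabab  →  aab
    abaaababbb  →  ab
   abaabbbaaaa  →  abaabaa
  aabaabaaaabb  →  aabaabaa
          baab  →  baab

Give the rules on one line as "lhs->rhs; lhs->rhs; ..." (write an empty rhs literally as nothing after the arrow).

aaa->a; bab->b; bb->

  | abaa
  | aaabaaaa => abaaaa => abaa
  | aba
  | bbabbbabb => abbbabb => ababb => abb => a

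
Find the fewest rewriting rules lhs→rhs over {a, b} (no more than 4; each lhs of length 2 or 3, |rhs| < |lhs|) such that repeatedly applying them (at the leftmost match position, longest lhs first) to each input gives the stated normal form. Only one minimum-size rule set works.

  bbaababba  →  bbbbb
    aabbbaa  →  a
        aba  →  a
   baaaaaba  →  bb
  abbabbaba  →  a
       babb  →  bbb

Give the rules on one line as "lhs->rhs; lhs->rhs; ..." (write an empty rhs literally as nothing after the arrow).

  | bbaababba => bbababba => bbbabba => bbbbba => bbbbb
  | aabbbaa => abbbaa => abbaa => abaa => aaa => aa => a
  | aba => aa => a
  | baaaaaba => baaaaba => baaaba => baaba => baba => bba => bb

aa->a; ab->a; ba->b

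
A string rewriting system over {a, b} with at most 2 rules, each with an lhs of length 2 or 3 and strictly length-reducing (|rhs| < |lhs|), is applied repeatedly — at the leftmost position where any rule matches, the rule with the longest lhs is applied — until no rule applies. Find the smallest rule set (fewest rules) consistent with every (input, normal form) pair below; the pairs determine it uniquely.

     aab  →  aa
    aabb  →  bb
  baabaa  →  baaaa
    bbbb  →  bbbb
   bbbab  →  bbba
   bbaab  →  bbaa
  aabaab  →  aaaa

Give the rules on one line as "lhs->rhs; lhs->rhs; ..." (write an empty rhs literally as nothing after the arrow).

  | aab => aa
  | aabb => abb => bb
  | baabaa => baaaa
  | bbbb

ab->a; abb->bb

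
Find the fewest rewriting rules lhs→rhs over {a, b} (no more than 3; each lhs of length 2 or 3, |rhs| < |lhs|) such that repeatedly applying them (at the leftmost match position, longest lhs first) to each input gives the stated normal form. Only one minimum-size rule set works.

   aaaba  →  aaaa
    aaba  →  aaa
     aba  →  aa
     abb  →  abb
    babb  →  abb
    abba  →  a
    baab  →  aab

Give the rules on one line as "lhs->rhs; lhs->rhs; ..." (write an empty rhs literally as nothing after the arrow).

ba->a; bba->

  | aaaba => aaaa
  | aaba => aaa
  | aba => aa
  | abb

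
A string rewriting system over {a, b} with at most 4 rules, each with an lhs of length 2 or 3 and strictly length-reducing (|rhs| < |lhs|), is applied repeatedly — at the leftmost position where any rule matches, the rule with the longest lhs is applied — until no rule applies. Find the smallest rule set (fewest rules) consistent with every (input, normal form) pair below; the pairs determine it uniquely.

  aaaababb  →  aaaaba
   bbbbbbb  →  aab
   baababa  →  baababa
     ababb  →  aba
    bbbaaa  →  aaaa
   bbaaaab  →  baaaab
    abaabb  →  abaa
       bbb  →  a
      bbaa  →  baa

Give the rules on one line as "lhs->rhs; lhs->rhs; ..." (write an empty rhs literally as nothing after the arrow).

  | aaaababb => aaaaba
  | bbbbbbb => abbbb => aab
  | baababa
  | ababb => aba

bb->; bba->ba; bbb->a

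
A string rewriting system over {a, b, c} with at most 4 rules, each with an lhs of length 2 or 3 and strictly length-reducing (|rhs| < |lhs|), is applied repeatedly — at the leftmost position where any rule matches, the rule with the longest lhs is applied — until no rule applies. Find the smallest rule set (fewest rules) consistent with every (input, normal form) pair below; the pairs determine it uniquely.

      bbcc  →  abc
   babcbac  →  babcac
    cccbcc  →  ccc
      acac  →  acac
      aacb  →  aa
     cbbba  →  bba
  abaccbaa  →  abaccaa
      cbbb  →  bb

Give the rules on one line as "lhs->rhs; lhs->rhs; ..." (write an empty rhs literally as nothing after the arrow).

bbc->ab; cb->; cba->ca; cbc->

  | bbcc => abc
  | babcbac => babcac
  | cccbcc => ccc
  | acac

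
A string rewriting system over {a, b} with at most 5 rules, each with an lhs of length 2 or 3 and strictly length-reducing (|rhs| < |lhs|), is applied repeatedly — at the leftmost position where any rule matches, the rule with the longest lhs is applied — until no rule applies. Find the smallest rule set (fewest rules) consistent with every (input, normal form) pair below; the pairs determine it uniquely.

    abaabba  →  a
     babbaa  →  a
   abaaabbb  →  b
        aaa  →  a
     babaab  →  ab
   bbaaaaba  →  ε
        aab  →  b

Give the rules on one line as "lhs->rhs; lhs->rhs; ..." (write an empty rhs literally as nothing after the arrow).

aa->a; aab->b; ba->; bb->

  | abaabba => aabba => bba => a
  | babbaa => bbaa => aa => a
  | abaaabbb => aaabbb => aabbb => bbb => b
  | aaa => aa => a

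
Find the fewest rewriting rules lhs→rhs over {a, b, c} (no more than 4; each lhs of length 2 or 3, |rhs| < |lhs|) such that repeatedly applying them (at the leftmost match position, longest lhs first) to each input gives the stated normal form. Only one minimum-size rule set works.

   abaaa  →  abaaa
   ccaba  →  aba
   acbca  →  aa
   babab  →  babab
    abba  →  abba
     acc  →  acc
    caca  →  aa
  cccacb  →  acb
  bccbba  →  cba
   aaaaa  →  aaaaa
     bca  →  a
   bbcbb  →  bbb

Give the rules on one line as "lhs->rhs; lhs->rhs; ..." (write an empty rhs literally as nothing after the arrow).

bc->; ca->a; cbb->cb

  | abaaa
  | ccaba => caba => aba
  | acbca => aca => aa
  | babab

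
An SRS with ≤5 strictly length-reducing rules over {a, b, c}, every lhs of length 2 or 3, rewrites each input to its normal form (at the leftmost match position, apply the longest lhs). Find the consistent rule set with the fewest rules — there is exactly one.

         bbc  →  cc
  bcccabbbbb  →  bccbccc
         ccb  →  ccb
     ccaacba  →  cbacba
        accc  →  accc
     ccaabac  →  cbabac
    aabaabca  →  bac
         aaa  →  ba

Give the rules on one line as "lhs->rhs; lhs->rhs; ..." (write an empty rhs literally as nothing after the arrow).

  | bbc => cc
  | bcccabbbbb => bccbcbbbb => bccbccbb => bccbccc
  | ccb
  | ccaacba => cbacba

aa->b; bb->c; ca->b; cab->bc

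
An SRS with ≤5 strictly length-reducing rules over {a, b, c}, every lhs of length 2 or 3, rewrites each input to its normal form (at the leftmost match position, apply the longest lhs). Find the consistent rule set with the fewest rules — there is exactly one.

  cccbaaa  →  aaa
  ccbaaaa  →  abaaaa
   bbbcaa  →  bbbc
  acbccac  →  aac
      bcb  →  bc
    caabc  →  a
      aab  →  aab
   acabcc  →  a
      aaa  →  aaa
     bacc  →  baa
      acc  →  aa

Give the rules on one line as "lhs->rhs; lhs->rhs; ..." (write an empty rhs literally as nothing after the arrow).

acb->; ca->c; cb->c; cc->a

  | cccbaaa => acbaaa => aaa
  | ccbaaaa => abaaaa
  | bbbcaa => bbbca => bbbc
  | acbccac => ccac => aac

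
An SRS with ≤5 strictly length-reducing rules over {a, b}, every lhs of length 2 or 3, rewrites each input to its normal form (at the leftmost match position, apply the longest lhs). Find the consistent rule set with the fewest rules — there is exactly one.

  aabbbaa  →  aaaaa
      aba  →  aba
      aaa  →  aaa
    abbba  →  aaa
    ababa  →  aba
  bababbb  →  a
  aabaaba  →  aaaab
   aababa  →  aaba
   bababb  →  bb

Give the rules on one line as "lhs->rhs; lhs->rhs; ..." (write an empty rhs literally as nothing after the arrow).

baa->ab; bab->b; bba->ab; bbb->a

  | aabbbaa => aaaaa
  | aba
  | aaa
  | abbba => aaa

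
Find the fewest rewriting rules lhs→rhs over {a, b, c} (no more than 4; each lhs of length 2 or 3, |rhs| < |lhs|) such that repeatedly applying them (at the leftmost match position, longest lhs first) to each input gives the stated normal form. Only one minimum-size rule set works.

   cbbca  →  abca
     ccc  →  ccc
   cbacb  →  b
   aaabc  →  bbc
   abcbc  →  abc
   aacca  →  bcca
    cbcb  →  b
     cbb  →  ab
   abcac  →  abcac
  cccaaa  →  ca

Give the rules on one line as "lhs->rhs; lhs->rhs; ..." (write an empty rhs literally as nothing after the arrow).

aa->b; ba->b; cb->a

  | cbbca => abca
  | ccc
  | cbacb => aacb => bcb => ba => b
  | aaabc => babc => bbc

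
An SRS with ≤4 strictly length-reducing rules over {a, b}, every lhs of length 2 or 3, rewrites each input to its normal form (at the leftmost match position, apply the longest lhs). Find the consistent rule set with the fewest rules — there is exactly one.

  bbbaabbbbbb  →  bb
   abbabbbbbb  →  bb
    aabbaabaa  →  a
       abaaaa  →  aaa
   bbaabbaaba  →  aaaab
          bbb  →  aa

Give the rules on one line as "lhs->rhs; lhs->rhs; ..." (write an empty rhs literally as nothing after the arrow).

abb->b; ba->b; baa->; bbb->aa

  | bbbaabbbbbb => aaaabbbbbb => aaabbbbb => aabbbb => abbb => bb
  | abbabbbbbb => babbbbbb => bbbbbbb => aabbbb => abbb => bb
  | aabbaabaa => abaabaa => abaa => a
  | abaaaa => aaa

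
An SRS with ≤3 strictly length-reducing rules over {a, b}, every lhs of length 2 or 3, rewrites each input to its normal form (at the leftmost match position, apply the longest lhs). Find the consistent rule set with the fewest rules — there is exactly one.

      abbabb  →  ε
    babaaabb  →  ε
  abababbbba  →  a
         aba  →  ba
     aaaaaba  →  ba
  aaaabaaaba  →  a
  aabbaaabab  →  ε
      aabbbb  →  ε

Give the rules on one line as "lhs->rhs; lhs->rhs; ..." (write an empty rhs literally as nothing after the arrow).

ab->b; bb->

  | abbabb => bbabb => abb => bb => ε
  | babaaabb => bbaaabb => aaabb => aabb => abb => bb => ε
  | abababbbba => bababbbba => bbabbbba => abbbba => bbbba => bba => a
  | aba => ba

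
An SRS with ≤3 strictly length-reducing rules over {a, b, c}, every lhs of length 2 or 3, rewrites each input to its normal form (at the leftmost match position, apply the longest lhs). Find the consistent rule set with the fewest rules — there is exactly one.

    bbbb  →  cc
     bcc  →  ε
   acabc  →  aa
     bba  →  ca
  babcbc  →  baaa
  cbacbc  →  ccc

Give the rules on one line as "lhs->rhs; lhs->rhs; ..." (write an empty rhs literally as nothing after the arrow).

ac->; bb->c; bc->a

  | bbbb => cbb => cc
  | bcc => ac => ε
  | acabc => abc => aa
  | bba => ca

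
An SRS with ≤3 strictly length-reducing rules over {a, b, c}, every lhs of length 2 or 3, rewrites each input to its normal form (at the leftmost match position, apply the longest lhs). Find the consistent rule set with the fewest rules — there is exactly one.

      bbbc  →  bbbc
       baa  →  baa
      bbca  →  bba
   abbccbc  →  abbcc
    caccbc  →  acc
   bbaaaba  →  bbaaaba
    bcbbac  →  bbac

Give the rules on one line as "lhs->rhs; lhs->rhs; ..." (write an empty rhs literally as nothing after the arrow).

  | bbbc
  | baa
  | bbca => bba
  | abbccbc => abbcc

ca->a; cb->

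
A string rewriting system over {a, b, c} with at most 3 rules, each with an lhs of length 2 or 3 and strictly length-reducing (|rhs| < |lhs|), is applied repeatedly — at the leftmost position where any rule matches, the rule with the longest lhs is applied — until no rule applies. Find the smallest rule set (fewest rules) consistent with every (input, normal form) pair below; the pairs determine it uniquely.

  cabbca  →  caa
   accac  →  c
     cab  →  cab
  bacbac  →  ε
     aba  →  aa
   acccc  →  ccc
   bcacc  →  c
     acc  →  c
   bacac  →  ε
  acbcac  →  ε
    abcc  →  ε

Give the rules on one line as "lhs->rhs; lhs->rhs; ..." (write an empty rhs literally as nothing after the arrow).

ac->; ba->a; bc->

  | cabbca => caba => caa
  | accac => cac => c
  | cab
  | bacbac => acbac => bac => ac => ε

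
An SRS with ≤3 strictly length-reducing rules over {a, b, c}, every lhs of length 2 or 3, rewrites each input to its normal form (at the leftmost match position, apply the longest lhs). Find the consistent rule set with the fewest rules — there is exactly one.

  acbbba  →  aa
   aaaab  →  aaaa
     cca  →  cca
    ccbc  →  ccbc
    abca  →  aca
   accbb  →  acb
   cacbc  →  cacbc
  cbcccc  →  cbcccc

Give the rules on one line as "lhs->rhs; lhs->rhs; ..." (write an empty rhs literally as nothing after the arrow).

  | acbbba => abba => aba => aa
  | aaaab => aaaa
  | cca
  | ccbc

ab->a; cbb->b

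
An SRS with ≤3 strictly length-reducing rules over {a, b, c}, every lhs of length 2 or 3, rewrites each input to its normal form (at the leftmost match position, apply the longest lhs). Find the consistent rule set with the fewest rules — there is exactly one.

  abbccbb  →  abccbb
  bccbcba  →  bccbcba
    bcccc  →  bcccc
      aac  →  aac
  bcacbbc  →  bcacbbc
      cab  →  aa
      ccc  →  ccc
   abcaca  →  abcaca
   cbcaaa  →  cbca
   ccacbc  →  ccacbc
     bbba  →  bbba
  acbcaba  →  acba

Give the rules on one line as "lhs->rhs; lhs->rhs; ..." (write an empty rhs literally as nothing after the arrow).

aaa->a; abb->ab; cab->aa

  | abbccbb => abccbb
  | bccbcba
  | bcccc
  | aac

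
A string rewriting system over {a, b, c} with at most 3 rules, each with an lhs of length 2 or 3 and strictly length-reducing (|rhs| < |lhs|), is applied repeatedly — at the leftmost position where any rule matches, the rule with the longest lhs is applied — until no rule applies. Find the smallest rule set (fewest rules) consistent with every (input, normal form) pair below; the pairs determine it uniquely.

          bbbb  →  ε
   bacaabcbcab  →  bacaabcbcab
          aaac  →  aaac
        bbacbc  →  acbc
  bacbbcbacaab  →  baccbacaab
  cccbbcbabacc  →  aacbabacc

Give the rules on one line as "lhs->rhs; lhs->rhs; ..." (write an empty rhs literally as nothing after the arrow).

bb->; ccc->aa

  | bbbb => bb => ε
  | bacaabcbcab
  | aaac
  | bbacbc => acbc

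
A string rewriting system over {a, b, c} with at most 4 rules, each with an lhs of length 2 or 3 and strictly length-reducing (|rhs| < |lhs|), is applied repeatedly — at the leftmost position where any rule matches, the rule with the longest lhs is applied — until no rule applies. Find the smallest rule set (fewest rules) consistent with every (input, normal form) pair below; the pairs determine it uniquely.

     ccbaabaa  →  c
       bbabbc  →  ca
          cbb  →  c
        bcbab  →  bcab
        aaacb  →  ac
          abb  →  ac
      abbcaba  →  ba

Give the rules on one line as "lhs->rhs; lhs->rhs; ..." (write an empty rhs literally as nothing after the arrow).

  | ccbaabaa => baabaa => bbaa => caa => c
  | bbabbc => cabbc => cacc => ca
  | cbb => cb => c
  | bcbab => bcab

aa->; bb->c; cb->c; cc->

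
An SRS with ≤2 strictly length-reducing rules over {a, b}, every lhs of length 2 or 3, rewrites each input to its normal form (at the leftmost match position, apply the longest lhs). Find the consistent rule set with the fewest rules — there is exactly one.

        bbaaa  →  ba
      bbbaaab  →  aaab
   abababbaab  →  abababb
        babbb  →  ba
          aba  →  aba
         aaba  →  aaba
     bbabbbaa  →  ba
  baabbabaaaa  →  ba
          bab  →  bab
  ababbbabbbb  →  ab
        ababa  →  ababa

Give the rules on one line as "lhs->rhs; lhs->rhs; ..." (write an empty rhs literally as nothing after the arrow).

baa->; bbb->

  | bbaaa => ba
  | bbbaaab => aaab
  | abababbaab => abababb
  | babbb => ba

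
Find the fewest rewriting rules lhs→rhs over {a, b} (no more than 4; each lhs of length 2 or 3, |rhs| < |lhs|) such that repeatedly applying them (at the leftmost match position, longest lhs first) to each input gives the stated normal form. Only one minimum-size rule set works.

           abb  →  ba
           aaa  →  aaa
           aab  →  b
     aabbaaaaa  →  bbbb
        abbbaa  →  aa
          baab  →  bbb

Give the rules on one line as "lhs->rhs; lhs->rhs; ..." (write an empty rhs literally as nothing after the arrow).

  | abb => ba
  | aaa
  | aab => ab => b
  | aabbaaaaa => abaaaaaa => baaaaaa => bbaaaa => bbbaa => bbbb

ab->b; abb->ba; baa->bb; bab->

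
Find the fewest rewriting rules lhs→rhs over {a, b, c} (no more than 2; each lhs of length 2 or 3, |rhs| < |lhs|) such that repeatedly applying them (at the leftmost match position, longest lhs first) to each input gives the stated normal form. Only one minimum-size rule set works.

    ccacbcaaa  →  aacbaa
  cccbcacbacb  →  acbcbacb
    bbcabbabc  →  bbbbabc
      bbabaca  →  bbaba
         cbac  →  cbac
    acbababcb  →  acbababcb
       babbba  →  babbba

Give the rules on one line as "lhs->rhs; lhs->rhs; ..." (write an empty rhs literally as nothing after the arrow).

  | ccacbcaaa => aacbcaaa => aacbaa
  | cccbcacbacb => acbcacbacb => acbcbacb
  | bbcabbabc => bbbbabc
  | bbabaca => bbaba

ca->; cc->a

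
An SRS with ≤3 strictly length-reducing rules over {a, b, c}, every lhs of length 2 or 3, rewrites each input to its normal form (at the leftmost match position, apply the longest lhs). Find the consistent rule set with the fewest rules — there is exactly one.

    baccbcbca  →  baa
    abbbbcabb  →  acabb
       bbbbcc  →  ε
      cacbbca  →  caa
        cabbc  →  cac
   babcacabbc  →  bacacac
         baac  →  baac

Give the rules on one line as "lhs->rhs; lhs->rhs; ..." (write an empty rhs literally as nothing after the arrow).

  | baccbcbca => babcbca => bacbca => bacca => baa
  | abbbbcabb => abbbcabb => abbcabb => abcabb => acabb
  | bbbbcc => bbbcc => bbcc => bcc => cc => ε
  | cacbbca => cacbca => cacca => caa

bc->c; cc->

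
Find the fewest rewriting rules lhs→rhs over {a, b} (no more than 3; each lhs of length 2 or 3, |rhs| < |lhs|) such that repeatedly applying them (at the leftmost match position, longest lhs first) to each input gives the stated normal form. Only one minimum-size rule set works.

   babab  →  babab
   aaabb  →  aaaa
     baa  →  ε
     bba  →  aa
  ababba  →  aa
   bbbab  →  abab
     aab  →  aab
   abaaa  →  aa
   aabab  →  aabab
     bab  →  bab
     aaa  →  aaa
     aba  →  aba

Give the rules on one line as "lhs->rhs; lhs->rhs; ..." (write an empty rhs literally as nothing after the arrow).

  | babab
  | aaabb => aaaa
  | baa => ε
  | bba => aa

baa->; bb->a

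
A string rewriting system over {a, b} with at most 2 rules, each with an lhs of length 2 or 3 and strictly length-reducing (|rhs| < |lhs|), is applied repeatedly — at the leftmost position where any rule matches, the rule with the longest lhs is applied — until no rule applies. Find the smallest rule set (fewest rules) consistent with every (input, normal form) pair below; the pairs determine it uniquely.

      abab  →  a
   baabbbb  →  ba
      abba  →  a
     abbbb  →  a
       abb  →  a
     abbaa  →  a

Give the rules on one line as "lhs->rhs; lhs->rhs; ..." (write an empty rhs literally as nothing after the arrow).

  | abab => aab => ab => a
  | baabbbb => babbbb => babbb => babb => bab => ba
  | abba => aba => aa => a
  | abbbb => abbb => abb => ab => a

aa->a; ab->a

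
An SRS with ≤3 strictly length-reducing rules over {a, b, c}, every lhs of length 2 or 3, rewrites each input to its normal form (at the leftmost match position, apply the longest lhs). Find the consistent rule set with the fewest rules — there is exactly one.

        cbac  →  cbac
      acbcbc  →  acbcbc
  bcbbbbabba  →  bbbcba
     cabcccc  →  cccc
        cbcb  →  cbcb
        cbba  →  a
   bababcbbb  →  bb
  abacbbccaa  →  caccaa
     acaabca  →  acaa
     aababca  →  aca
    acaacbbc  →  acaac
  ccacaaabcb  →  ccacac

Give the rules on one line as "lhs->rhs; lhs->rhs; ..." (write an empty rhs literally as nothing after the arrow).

ab->c; abc->; cbb->

  | cbac
  | acbcbc
  | bcbbbbabba => bbbabba => bbbcba
  | cabcccc => cccc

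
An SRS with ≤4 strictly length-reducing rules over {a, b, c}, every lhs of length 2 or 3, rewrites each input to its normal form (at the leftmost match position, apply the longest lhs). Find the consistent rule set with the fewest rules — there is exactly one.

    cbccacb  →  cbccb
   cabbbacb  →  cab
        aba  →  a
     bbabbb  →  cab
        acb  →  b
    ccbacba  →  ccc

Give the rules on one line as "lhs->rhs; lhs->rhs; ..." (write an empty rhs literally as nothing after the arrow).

ac->; ba->; bbb->ca

  | cbccacb => cbccb
  | cabbbacb => cacaacb => caacb => cab
  | aba => a
  | bbabbb => bbbb => cab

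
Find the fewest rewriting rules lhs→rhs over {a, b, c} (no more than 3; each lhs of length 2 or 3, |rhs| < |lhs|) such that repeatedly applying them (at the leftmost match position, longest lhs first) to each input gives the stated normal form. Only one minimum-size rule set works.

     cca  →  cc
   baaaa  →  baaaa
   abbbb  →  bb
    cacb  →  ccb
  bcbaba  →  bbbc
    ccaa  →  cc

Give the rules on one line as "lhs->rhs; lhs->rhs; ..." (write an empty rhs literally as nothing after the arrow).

  | cca => cc
  | baaaa
  | abbbb => bb
  | cacb => ccb

abb->; ca->c; cba->bc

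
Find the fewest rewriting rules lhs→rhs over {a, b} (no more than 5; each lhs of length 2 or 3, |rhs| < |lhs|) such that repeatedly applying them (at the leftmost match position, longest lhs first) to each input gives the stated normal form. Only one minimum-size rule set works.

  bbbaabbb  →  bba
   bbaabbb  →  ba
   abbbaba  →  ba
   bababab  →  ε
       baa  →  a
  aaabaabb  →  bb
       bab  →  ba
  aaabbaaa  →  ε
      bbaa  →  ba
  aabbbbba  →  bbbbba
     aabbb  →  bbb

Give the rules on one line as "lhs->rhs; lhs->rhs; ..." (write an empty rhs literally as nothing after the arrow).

aa->; ab->; baa->a; bab->ba

  | bbbaabbb => bbabbb => bbabb => bbab => bba
  | bbaabbb => babbb => babb => bab => ba
  | abbbaba => bbaba => bbaa => ba
  | bababab => baabab => abab => ab => ε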